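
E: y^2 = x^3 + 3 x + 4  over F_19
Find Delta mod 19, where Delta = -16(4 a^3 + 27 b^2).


4 a^3 + 27 b^2 = 4*3^3 + 27*4^2 = 108 + 432 = 540
Delta = -16 * (540) = -8640
Delta mod 19 = 5

Delta = 5 (mod 19)


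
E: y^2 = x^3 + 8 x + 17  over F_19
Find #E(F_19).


For each x in F_19, count y with y^2 = x^3 + 8 x + 17 mod 19:
  x = 0: RHS = 17, y in [6, 13]  -> 2 point(s)
  x = 1: RHS = 7, y in [8, 11]  -> 2 point(s)
  x = 3: RHS = 11, y in [7, 12]  -> 2 point(s)
  x = 5: RHS = 11, y in [7, 12]  -> 2 point(s)
  x = 7: RHS = 17, y in [6, 13]  -> 2 point(s)
  x = 8: RHS = 4, y in [2, 17]  -> 2 point(s)
  x = 9: RHS = 1, y in [1, 18]  -> 2 point(s)
  x = 11: RHS = 11, y in [7, 12]  -> 2 point(s)
  x = 12: RHS = 17, y in [6, 13]  -> 2 point(s)
  x = 13: RHS = 0, y in [0]  -> 1 point(s)
  x = 14: RHS = 4, y in [2, 17]  -> 2 point(s)
  x = 15: RHS = 16, y in [4, 15]  -> 2 point(s)
  x = 16: RHS = 4, y in [2, 17]  -> 2 point(s)
Affine points: 25. Add the point at infinity: total = 26.

#E(F_19) = 26


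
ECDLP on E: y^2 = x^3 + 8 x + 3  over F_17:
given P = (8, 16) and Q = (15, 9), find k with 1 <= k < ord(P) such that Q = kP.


Enumerate multiples of P until we hit Q = (15, 9):
  1P = (8, 16)
  2P = (5, 7)
  3P = (13, 3)
  4P = (15, 9)
Match found at i = 4.

k = 4


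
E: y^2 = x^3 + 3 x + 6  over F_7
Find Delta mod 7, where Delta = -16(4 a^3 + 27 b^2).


4 a^3 + 27 b^2 = 4*3^3 + 27*6^2 = 108 + 972 = 1080
Delta = -16 * (1080) = -17280
Delta mod 7 = 3

Delta = 3 (mod 7)


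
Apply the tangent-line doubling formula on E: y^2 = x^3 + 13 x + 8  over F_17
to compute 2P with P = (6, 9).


Doubling: s = (3 x1^2 + a) / (2 y1)
s = (3*6^2 + 13) / (2*9) mod 17 = 2
x3 = s^2 - 2 x1 mod 17 = 2^2 - 2*6 = 9
y3 = s (x1 - x3) - y1 mod 17 = 2 * (6 - 9) - 9 = 2

2P = (9, 2)


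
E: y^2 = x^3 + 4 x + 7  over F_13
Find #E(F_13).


For each x in F_13, count y with y^2 = x^3 + 4 x + 7 mod 13:
  x = 1: RHS = 12, y in [5, 8]  -> 2 point(s)
  x = 2: RHS = 10, y in [6, 7]  -> 2 point(s)
  x = 4: RHS = 9, y in [3, 10]  -> 2 point(s)
  x = 5: RHS = 9, y in [3, 10]  -> 2 point(s)
  x = 6: RHS = 0, y in [0]  -> 1 point(s)
  x = 7: RHS = 1, y in [1, 12]  -> 2 point(s)
  x = 11: RHS = 4, y in [2, 11]  -> 2 point(s)
Affine points: 13. Add the point at infinity: total = 14.

#E(F_13) = 14


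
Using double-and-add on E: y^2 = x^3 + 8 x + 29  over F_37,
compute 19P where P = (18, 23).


k = 19 = 10011_2 (binary, LSB first: 11001)
Double-and-add from P = (18, 23):
  bit 0 = 1: acc = O + (18, 23) = (18, 23)
  bit 1 = 1: acc = (18, 23) + (5, 3) = (26, 33)
  bit 2 = 0: acc unchanged = (26, 33)
  bit 3 = 0: acc unchanged = (26, 33)
  bit 4 = 1: acc = (26, 33) + (20, 7) = (18, 14)

19P = (18, 14)


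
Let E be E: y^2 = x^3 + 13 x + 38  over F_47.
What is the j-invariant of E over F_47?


Delta = -16(4 a^3 + 27 b^2) mod 47 = 39
-1728 * (4 a)^3 = -1728 * (4*13)^3 mod 47 = 12
j = 12 * 39^(-1) mod 47 = 22

j = 22 (mod 47)


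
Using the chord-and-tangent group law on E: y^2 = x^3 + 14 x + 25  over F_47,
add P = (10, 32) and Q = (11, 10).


P != Q, so use the chord formula.
s = (y2 - y1) / (x2 - x1) = (25) / (1) mod 47 = 25
x3 = s^2 - x1 - x2 mod 47 = 25^2 - 10 - 11 = 40
y3 = s (x1 - x3) - y1 mod 47 = 25 * (10 - 40) - 32 = 17

P + Q = (40, 17)


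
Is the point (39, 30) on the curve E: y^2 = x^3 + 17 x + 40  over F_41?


Check whether y^2 = x^3 + 17 x + 40 (mod 41) for (x, y) = (39, 30).
LHS: y^2 = 30^2 mod 41 = 39
RHS: x^3 + 17 x + 40 = 39^3 + 17*39 + 40 mod 41 = 39
LHS = RHS

Yes, on the curve


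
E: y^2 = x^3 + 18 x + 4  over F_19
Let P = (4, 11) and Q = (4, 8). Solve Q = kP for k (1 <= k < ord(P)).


Enumerate multiples of P until we hit Q = (4, 8):
  1P = (4, 11)
  2P = (1, 17)
  3P = (18, 17)
  4P = (3, 3)
  5P = (0, 2)
  6P = (7, 6)
  7P = (15, 1)
  8P = (17, 6)
  9P = (14, 6)
  10P = (6, 9)
  11P = (10, 14)
  12P = (10, 5)
  13P = (6, 10)
  14P = (14, 13)
  15P = (17, 13)
  16P = (15, 18)
  17P = (7, 13)
  18P = (0, 17)
  19P = (3, 16)
  20P = (18, 2)
  21P = (1, 2)
  22P = (4, 8)
Match found at i = 22.

k = 22


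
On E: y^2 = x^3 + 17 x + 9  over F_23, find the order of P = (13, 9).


Compute successive multiples of P until we hit O:
  1P = (13, 9)
  2P = (21, 6)
  3P = (1, 21)
  4P = (10, 11)
  5P = (3, 15)
  6P = (0, 20)
  7P = (5, 9)
  8P = (5, 14)
  ... (continuing to 15P)
  15P = O

ord(P) = 15


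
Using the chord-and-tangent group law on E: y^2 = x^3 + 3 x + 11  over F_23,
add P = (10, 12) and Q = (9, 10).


P != Q, so use the chord formula.
s = (y2 - y1) / (x2 - x1) = (21) / (22) mod 23 = 2
x3 = s^2 - x1 - x2 mod 23 = 2^2 - 10 - 9 = 8
y3 = s (x1 - x3) - y1 mod 23 = 2 * (10 - 8) - 12 = 15

P + Q = (8, 15)


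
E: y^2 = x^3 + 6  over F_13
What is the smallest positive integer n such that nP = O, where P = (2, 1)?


Compute successive multiples of P until we hit O:
  1P = (2, 1)
  2P = (6, 1)
  3P = (5, 12)
  4P = (5, 1)
  5P = (6, 12)
  6P = (2, 12)
  7P = O

ord(P) = 7


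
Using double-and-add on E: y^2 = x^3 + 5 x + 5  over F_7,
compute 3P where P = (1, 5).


k = 3 = 11_2 (binary, LSB first: 11)
Double-and-add from P = (1, 5):
  bit 0 = 1: acc = O + (1, 5) = (1, 5)
  bit 1 = 1: acc = (1, 5) + (2, 4) = (5, 6)

3P = (5, 6)


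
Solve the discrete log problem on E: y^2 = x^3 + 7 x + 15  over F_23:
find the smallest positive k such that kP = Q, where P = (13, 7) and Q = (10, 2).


Enumerate multiples of P until we hit Q = (10, 2):
  1P = (13, 7)
  2P = (10, 21)
  3P = (9, 5)
  4P = (7, 19)
  5P = (7, 4)
  6P = (9, 18)
  7P = (10, 2)
Match found at i = 7.

k = 7


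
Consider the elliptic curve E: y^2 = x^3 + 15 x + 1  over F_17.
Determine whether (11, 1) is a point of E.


Check whether y^2 = x^3 + 15 x + 1 (mod 17) for (x, y) = (11, 1).
LHS: y^2 = 1^2 mod 17 = 1
RHS: x^3 + 15 x + 1 = 11^3 + 15*11 + 1 mod 17 = 1
LHS = RHS

Yes, on the curve


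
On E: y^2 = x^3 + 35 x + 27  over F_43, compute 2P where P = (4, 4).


Doubling: s = (3 x1^2 + a) / (2 y1)
s = (3*4^2 + 35) / (2*4) mod 43 = 5
x3 = s^2 - 2 x1 mod 43 = 5^2 - 2*4 = 17
y3 = s (x1 - x3) - y1 mod 43 = 5 * (4 - 17) - 4 = 17

2P = (17, 17)


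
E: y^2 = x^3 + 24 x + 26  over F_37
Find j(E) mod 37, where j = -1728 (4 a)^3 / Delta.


Delta = -16(4 a^3 + 27 b^2) mod 37 = 17
-1728 * (4 a)^3 = -1728 * (4*24)^3 mod 37 = 23
j = 23 * 17^(-1) mod 37 = 34

j = 34 (mod 37)


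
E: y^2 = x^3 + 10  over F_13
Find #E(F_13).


For each x in F_13, count y with y^2 = x^3 + 0 x + 10 mod 13:
  x = 0: RHS = 10, y in [6, 7]  -> 2 point(s)
  x = 4: RHS = 9, y in [3, 10]  -> 2 point(s)
  x = 10: RHS = 9, y in [3, 10]  -> 2 point(s)
  x = 12: RHS = 9, y in [3, 10]  -> 2 point(s)
Affine points: 8. Add the point at infinity: total = 9.

#E(F_13) = 9


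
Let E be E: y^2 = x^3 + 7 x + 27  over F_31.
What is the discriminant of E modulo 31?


4 a^3 + 27 b^2 = 4*7^3 + 27*27^2 = 1372 + 19683 = 21055
Delta = -16 * (21055) = -336880
Delta mod 31 = 28

Delta = 28 (mod 31)


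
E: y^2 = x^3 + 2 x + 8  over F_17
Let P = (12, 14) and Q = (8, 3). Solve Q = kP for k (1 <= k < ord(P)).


Enumerate multiples of P until we hit Q = (8, 3):
  1P = (12, 14)
  2P = (8, 14)
  3P = (14, 3)
  4P = (0, 5)
  5P = (13, 15)
  6P = (10, 5)
  7P = (11, 16)
  8P = (15, 9)
  9P = (6, 10)
  10P = (7, 12)
  11P = (7, 5)
  12P = (6, 7)
  13P = (15, 8)
  14P = (11, 1)
  15P = (10, 12)
  16P = (13, 2)
  17P = (0, 12)
  18P = (14, 14)
  19P = (8, 3)
Match found at i = 19.

k = 19


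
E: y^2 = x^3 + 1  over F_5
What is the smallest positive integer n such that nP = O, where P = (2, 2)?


Compute successive multiples of P until we hit O:
  1P = (2, 2)
  2P = (0, 4)
  3P = (4, 0)
  4P = (0, 1)
  5P = (2, 3)
  6P = O

ord(P) = 6


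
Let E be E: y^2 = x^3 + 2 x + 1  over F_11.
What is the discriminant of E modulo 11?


4 a^3 + 27 b^2 = 4*2^3 + 27*1^2 = 32 + 27 = 59
Delta = -16 * (59) = -944
Delta mod 11 = 2

Delta = 2 (mod 11)


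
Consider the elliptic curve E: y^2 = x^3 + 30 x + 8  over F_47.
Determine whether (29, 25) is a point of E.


Check whether y^2 = x^3 + 30 x + 8 (mod 47) for (x, y) = (29, 25).
LHS: y^2 = 25^2 mod 47 = 14
RHS: x^3 + 30 x + 8 = 29^3 + 30*29 + 8 mod 47 = 28
LHS != RHS

No, not on the curve


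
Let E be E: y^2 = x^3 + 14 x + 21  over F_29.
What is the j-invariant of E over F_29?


Delta = -16(4 a^3 + 27 b^2) mod 29 = 26
-1728 * (4 a)^3 = -1728 * (4*14)^3 mod 29 = 20
j = 20 * 26^(-1) mod 29 = 3

j = 3 (mod 29)


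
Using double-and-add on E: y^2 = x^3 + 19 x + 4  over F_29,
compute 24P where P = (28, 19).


k = 24 = 11000_2 (binary, LSB first: 00011)
Double-and-add from P = (28, 19):
  bit 0 = 0: acc unchanged = O
  bit 1 = 0: acc unchanged = O
  bit 2 = 0: acc unchanged = O
  bit 3 = 1: acc = O + (10, 18) = (10, 18)
  bit 4 = 1: acc = (10, 18) + (9, 11) = (1, 16)

24P = (1, 16)


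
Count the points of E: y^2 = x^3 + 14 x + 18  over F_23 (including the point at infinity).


For each x in F_23, count y with y^2 = x^3 + 14 x + 18 mod 23:
  x = 0: RHS = 18, y in [8, 15]  -> 2 point(s)
  x = 2: RHS = 8, y in [10, 13]  -> 2 point(s)
  x = 3: RHS = 18, y in [8, 15]  -> 2 point(s)
  x = 4: RHS = 0, y in [0]  -> 1 point(s)
  x = 5: RHS = 6, y in [11, 12]  -> 2 point(s)
  x = 10: RHS = 8, y in [10, 13]  -> 2 point(s)
  x = 11: RHS = 8, y in [10, 13]  -> 2 point(s)
  x = 19: RHS = 13, y in [6, 17]  -> 2 point(s)
  x = 20: RHS = 18, y in [8, 15]  -> 2 point(s)
  x = 22: RHS = 3, y in [7, 16]  -> 2 point(s)
Affine points: 19. Add the point at infinity: total = 20.

#E(F_23) = 20


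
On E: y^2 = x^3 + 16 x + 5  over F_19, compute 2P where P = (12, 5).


Doubling: s = (3 x1^2 + a) / (2 y1)
s = (3*12^2 + 16) / (2*5) mod 19 = 3
x3 = s^2 - 2 x1 mod 19 = 3^2 - 2*12 = 4
y3 = s (x1 - x3) - y1 mod 19 = 3 * (12 - 4) - 5 = 0

2P = (4, 0)


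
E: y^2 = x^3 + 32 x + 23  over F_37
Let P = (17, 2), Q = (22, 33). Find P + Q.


P != Q, so use the chord formula.
s = (y2 - y1) / (x2 - x1) = (31) / (5) mod 37 = 21
x3 = s^2 - x1 - x2 mod 37 = 21^2 - 17 - 22 = 32
y3 = s (x1 - x3) - y1 mod 37 = 21 * (17 - 32) - 2 = 16

P + Q = (32, 16)


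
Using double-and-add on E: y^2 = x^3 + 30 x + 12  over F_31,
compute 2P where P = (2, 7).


k = 2 = 10_2 (binary, LSB first: 01)
Double-and-add from P = (2, 7):
  bit 0 = 0: acc unchanged = O
  bit 1 = 1: acc = O + (5, 15) = (5, 15)

2P = (5, 15)


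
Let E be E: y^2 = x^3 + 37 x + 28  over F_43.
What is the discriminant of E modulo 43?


4 a^3 + 27 b^2 = 4*37^3 + 27*28^2 = 202612 + 21168 = 223780
Delta = -16 * (223780) = -3580480
Delta mod 43 = 1

Delta = 1 (mod 43)


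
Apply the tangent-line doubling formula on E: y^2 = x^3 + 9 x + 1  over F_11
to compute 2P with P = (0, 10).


Doubling: s = (3 x1^2 + a) / (2 y1)
s = (3*0^2 + 9) / (2*10) mod 11 = 1
x3 = s^2 - 2 x1 mod 11 = 1^2 - 2*0 = 1
y3 = s (x1 - x3) - y1 mod 11 = 1 * (0 - 1) - 10 = 0

2P = (1, 0)


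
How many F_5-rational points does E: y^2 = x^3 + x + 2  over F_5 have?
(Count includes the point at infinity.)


For each x in F_5, count y with y^2 = x^3 + 1 x + 2 mod 5:
  x = 1: RHS = 4, y in [2, 3]  -> 2 point(s)
  x = 4: RHS = 0, y in [0]  -> 1 point(s)
Affine points: 3. Add the point at infinity: total = 4.

#E(F_5) = 4


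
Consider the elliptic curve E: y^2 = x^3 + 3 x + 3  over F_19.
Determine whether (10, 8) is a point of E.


Check whether y^2 = x^3 + 3 x + 3 (mod 19) for (x, y) = (10, 8).
LHS: y^2 = 8^2 mod 19 = 7
RHS: x^3 + 3 x + 3 = 10^3 + 3*10 + 3 mod 19 = 7
LHS = RHS

Yes, on the curve


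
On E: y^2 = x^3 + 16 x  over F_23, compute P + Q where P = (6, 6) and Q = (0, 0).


P != Q, so use the chord formula.
s = (y2 - y1) / (x2 - x1) = (17) / (17) mod 23 = 1
x3 = s^2 - x1 - x2 mod 23 = 1^2 - 6 - 0 = 18
y3 = s (x1 - x3) - y1 mod 23 = 1 * (6 - 18) - 6 = 5

P + Q = (18, 5)


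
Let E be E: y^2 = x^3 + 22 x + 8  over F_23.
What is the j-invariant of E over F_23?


Delta = -16(4 a^3 + 27 b^2) mod 23 = 16
-1728 * (4 a)^3 = -1728 * (4*22)^3 mod 23 = 8
j = 8 * 16^(-1) mod 23 = 12

j = 12 (mod 23)


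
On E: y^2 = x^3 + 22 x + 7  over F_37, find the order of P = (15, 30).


Compute successive multiples of P until we hit O:
  1P = (15, 30)
  2P = (17, 22)
  3P = (21, 31)
  4P = (0, 28)
  5P = (11, 10)
  6P = (36, 13)
  7P = (13, 23)
  8P = (12, 36)
  ... (continuing to 41P)
  41P = O

ord(P) = 41


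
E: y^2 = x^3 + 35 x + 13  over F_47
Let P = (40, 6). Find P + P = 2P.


Doubling: s = (3 x1^2 + a) / (2 y1)
s = (3*40^2 + 35) / (2*6) mod 47 = 23
x3 = s^2 - 2 x1 mod 47 = 23^2 - 2*40 = 26
y3 = s (x1 - x3) - y1 mod 47 = 23 * (40 - 26) - 6 = 34

2P = (26, 34)


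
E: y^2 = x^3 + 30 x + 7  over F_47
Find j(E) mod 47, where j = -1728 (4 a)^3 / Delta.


Delta = -16(4 a^3 + 27 b^2) mod 47 = 31
-1728 * (4 a)^3 = -1728 * (4*30)^3 mod 47 = 25
j = 25 * 31^(-1) mod 47 = 19

j = 19 (mod 47)


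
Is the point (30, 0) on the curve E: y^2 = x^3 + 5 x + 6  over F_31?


Check whether y^2 = x^3 + 5 x + 6 (mod 31) for (x, y) = (30, 0).
LHS: y^2 = 0^2 mod 31 = 0
RHS: x^3 + 5 x + 6 = 30^3 + 5*30 + 6 mod 31 = 0
LHS = RHS

Yes, on the curve


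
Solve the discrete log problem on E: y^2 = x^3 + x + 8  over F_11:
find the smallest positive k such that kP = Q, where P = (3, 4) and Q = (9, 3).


Enumerate multiples of P until we hit Q = (9, 3):
  1P = (3, 4)
  2P = (9, 8)
  3P = (8, 0)
  4P = (9, 3)
Match found at i = 4.

k = 4


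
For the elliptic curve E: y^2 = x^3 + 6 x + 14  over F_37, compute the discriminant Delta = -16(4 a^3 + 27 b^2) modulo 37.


4 a^3 + 27 b^2 = 4*6^3 + 27*14^2 = 864 + 5292 = 6156
Delta = -16 * (6156) = -98496
Delta mod 37 = 35

Delta = 35 (mod 37)


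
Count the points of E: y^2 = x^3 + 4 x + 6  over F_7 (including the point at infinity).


For each x in F_7, count y with y^2 = x^3 + 4 x + 6 mod 7:
  x = 1: RHS = 4, y in [2, 5]  -> 2 point(s)
  x = 2: RHS = 1, y in [1, 6]  -> 2 point(s)
  x = 4: RHS = 2, y in [3, 4]  -> 2 point(s)
  x = 5: RHS = 4, y in [2, 5]  -> 2 point(s)
  x = 6: RHS = 1, y in [1, 6]  -> 2 point(s)
Affine points: 10. Add the point at infinity: total = 11.

#E(F_7) = 11


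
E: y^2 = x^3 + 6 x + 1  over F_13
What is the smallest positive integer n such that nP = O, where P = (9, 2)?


Compute successive multiples of P until we hit O:
  1P = (9, 2)
  2P = (5, 0)
  3P = (9, 11)
  4P = O

ord(P) = 4


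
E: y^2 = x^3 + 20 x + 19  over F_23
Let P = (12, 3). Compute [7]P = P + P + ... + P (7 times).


k = 7 = 111_2 (binary, LSB first: 111)
Double-and-add from P = (12, 3):
  bit 0 = 1: acc = O + (12, 3) = (12, 3)
  bit 1 = 1: acc = (12, 3) + (11, 11) = (18, 22)
  bit 2 = 1: acc = (18, 22) + (19, 17) = (11, 12)

7P = (11, 12)


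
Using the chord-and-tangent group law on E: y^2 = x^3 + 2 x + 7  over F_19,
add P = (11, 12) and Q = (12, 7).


P != Q, so use the chord formula.
s = (y2 - y1) / (x2 - x1) = (14) / (1) mod 19 = 14
x3 = s^2 - x1 - x2 mod 19 = 14^2 - 11 - 12 = 2
y3 = s (x1 - x3) - y1 mod 19 = 14 * (11 - 2) - 12 = 0

P + Q = (2, 0)


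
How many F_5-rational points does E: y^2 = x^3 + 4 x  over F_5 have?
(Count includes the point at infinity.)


For each x in F_5, count y with y^2 = x^3 + 4 x + 0 mod 5:
  x = 0: RHS = 0, y in [0]  -> 1 point(s)
  x = 1: RHS = 0, y in [0]  -> 1 point(s)
  x = 2: RHS = 1, y in [1, 4]  -> 2 point(s)
  x = 3: RHS = 4, y in [2, 3]  -> 2 point(s)
  x = 4: RHS = 0, y in [0]  -> 1 point(s)
Affine points: 7. Add the point at infinity: total = 8.

#E(F_5) = 8


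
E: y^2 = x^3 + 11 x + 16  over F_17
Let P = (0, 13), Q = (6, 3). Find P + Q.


P != Q, so use the chord formula.
s = (y2 - y1) / (x2 - x1) = (7) / (6) mod 17 = 4
x3 = s^2 - x1 - x2 mod 17 = 4^2 - 0 - 6 = 10
y3 = s (x1 - x3) - y1 mod 17 = 4 * (0 - 10) - 13 = 15

P + Q = (10, 15)


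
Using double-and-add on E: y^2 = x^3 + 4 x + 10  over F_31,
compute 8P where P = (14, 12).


k = 8 = 1000_2 (binary, LSB first: 0001)
Double-and-add from P = (14, 12):
  bit 0 = 0: acc unchanged = O
  bit 1 = 0: acc unchanged = O
  bit 2 = 0: acc unchanged = O
  bit 3 = 1: acc = O + (14, 19) = (14, 19)

8P = (14, 19)


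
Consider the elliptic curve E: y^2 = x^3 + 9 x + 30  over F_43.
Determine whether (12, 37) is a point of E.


Check whether y^2 = x^3 + 9 x + 30 (mod 43) for (x, y) = (12, 37).
LHS: y^2 = 37^2 mod 43 = 36
RHS: x^3 + 9 x + 30 = 12^3 + 9*12 + 30 mod 43 = 17
LHS != RHS

No, not on the curve


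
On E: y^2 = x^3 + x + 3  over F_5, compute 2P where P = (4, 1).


Doubling: s = (3 x1^2 + a) / (2 y1)
s = (3*4^2 + 1) / (2*1) mod 5 = 2
x3 = s^2 - 2 x1 mod 5 = 2^2 - 2*4 = 1
y3 = s (x1 - x3) - y1 mod 5 = 2 * (4 - 1) - 1 = 0

2P = (1, 0)


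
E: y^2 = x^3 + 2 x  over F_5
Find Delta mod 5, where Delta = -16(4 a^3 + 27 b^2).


4 a^3 + 27 b^2 = 4*2^3 + 27*0^2 = 32 + 0 = 32
Delta = -16 * (32) = -512
Delta mod 5 = 3

Delta = 3 (mod 5)


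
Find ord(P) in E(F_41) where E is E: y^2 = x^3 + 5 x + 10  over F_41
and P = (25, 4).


Compute successive multiples of P until we hit O:
  1P = (25, 4)
  2P = (30, 10)
  3P = (35, 25)
  4P = (26, 39)
  5P = (26, 2)
  6P = (35, 16)
  7P = (30, 31)
  8P = (25, 37)
  ... (continuing to 9P)
  9P = O

ord(P) = 9


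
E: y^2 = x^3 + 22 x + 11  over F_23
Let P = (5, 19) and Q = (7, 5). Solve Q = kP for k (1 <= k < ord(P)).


Enumerate multiples of P until we hit Q = (7, 5):
  1P = (5, 19)
  2P = (8, 3)
  3P = (18, 12)
  4P = (9, 15)
  5P = (10, 9)
  6P = (12, 18)
  7P = (14, 2)
  8P = (7, 18)
  9P = (17, 10)
  10P = (3, 14)
  11P = (4, 18)
  12P = (15, 17)
  13P = (15, 6)
  14P = (4, 5)
  15P = (3, 9)
  16P = (17, 13)
  17P = (7, 5)
Match found at i = 17.

k = 17


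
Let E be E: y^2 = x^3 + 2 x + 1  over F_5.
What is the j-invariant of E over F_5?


Delta = -16(4 a^3 + 27 b^2) mod 5 = 1
-1728 * (4 a)^3 = -1728 * (4*2)^3 mod 5 = 4
j = 4 * 1^(-1) mod 5 = 4

j = 4 (mod 5)


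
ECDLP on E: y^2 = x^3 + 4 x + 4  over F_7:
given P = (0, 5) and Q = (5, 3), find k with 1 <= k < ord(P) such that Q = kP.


Enumerate multiples of P until we hit Q = (5, 3):
  1P = (0, 5)
  2P = (1, 3)
  3P = (3, 1)
  4P = (5, 4)
  5P = (4, 0)
  6P = (5, 3)
Match found at i = 6.

k = 6


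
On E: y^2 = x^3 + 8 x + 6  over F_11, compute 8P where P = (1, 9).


k = 8 = 1000_2 (binary, LSB first: 0001)
Double-and-add from P = (1, 9):
  bit 0 = 0: acc unchanged = O
  bit 1 = 0: acc unchanged = O
  bit 2 = 0: acc unchanged = O
  bit 3 = 1: acc = O + (1, 2) = (1, 2)

8P = (1, 2)


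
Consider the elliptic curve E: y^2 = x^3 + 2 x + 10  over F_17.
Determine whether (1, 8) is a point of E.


Check whether y^2 = x^3 + 2 x + 10 (mod 17) for (x, y) = (1, 8).
LHS: y^2 = 8^2 mod 17 = 13
RHS: x^3 + 2 x + 10 = 1^3 + 2*1 + 10 mod 17 = 13
LHS = RHS

Yes, on the curve


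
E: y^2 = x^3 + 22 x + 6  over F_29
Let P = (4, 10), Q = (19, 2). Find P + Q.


P != Q, so use the chord formula.
s = (y2 - y1) / (x2 - x1) = (21) / (15) mod 29 = 13
x3 = s^2 - x1 - x2 mod 29 = 13^2 - 4 - 19 = 1
y3 = s (x1 - x3) - y1 mod 29 = 13 * (4 - 1) - 10 = 0

P + Q = (1, 0)


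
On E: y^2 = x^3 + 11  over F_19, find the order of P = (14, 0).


Compute successive multiples of P until we hit O:
  1P = (14, 0)
  2P = O

ord(P) = 2


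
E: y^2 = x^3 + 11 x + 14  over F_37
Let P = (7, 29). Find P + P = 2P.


Doubling: s = (3 x1^2 + a) / (2 y1)
s = (3*7^2 + 11) / (2*29) mod 37 = 4
x3 = s^2 - 2 x1 mod 37 = 4^2 - 2*7 = 2
y3 = s (x1 - x3) - y1 mod 37 = 4 * (7 - 2) - 29 = 28

2P = (2, 28)


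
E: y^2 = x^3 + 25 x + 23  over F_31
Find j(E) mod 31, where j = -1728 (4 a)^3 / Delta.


Delta = -16(4 a^3 + 27 b^2) mod 31 = 2
-1728 * (4 a)^3 = -1728 * (4*25)^3 mod 31 = 16
j = 16 * 2^(-1) mod 31 = 8

j = 8 (mod 31)


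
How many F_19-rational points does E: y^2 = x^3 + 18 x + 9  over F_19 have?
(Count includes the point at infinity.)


For each x in F_19, count y with y^2 = x^3 + 18 x + 9 mod 19:
  x = 0: RHS = 9, y in [3, 16]  -> 2 point(s)
  x = 1: RHS = 9, y in [3, 16]  -> 2 point(s)
  x = 8: RHS = 0, y in [0]  -> 1 point(s)
  x = 9: RHS = 7, y in [8, 11]  -> 2 point(s)
  x = 10: RHS = 11, y in [7, 12]  -> 2 point(s)
  x = 15: RHS = 6, y in [5, 14]  -> 2 point(s)
  x = 16: RHS = 4, y in [2, 17]  -> 2 point(s)
  x = 18: RHS = 9, y in [3, 16]  -> 2 point(s)
Affine points: 15. Add the point at infinity: total = 16.

#E(F_19) = 16


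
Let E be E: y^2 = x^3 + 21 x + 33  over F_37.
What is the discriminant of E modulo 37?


4 a^3 + 27 b^2 = 4*21^3 + 27*33^2 = 37044 + 29403 = 66447
Delta = -16 * (66447) = -1063152
Delta mod 37 = 6

Delta = 6 (mod 37)


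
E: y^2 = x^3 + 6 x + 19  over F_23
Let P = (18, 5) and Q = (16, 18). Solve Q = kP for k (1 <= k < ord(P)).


Enumerate multiples of P until we hit Q = (16, 18):
  1P = (18, 5)
  2P = (5, 6)
  3P = (3, 8)
  4P = (14, 8)
  5P = (16, 5)
  6P = (12, 18)
  7P = (6, 15)
  8P = (8, 2)
  9P = (1, 7)
  10P = (22, 9)
  11P = (7, 6)
  12P = (2, 4)
  13P = (11, 17)
  14P = (19, 0)
  15P = (11, 6)
  16P = (2, 19)
  17P = (7, 17)
  18P = (22, 14)
  19P = (1, 16)
  20P = (8, 21)
  21P = (6, 8)
  22P = (12, 5)
  23P = (16, 18)
Match found at i = 23.

k = 23


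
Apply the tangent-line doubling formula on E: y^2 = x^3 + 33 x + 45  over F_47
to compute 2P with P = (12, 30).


Doubling: s = (3 x1^2 + a) / (2 y1)
s = (3*12^2 + 33) / (2*30) mod 47 = 43
x3 = s^2 - 2 x1 mod 47 = 43^2 - 2*12 = 39
y3 = s (x1 - x3) - y1 mod 47 = 43 * (12 - 39) - 30 = 31

2P = (39, 31)


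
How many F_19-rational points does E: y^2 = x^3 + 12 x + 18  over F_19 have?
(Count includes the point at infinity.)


For each x in F_19, count y with y^2 = x^3 + 12 x + 18 mod 19:
  x = 3: RHS = 5, y in [9, 10]  -> 2 point(s)
  x = 4: RHS = 16, y in [4, 15]  -> 2 point(s)
  x = 9: RHS = 0, y in [0]  -> 1 point(s)
  x = 10: RHS = 17, y in [6, 13]  -> 2 point(s)
  x = 12: RHS = 9, y in [3, 16]  -> 2 point(s)
  x = 14: RHS = 4, y in [2, 17]  -> 2 point(s)
  x = 15: RHS = 1, y in [1, 18]  -> 2 point(s)
  x = 17: RHS = 5, y in [9, 10]  -> 2 point(s)
  x = 18: RHS = 5, y in [9, 10]  -> 2 point(s)
Affine points: 17. Add the point at infinity: total = 18.

#E(F_19) = 18


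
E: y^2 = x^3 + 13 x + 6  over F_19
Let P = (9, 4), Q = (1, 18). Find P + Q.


P != Q, so use the chord formula.
s = (y2 - y1) / (x2 - x1) = (14) / (11) mod 19 = 3
x3 = s^2 - x1 - x2 mod 19 = 3^2 - 9 - 1 = 18
y3 = s (x1 - x3) - y1 mod 19 = 3 * (9 - 18) - 4 = 7

P + Q = (18, 7)


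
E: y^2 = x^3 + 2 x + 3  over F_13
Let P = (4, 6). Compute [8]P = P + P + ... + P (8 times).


k = 8 = 1000_2 (binary, LSB first: 0001)
Double-and-add from P = (4, 6):
  bit 0 = 0: acc unchanged = O
  bit 1 = 0: acc unchanged = O
  bit 2 = 0: acc unchanged = O
  bit 3 = 1: acc = O + (0, 9) = (0, 9)

8P = (0, 9)


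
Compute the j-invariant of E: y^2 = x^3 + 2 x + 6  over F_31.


Delta = -16(4 a^3 + 27 b^2) mod 31 = 25
-1728 * (4 a)^3 = -1728 * (4*2)^3 mod 31 = 4
j = 4 * 25^(-1) mod 31 = 20

j = 20 (mod 31)


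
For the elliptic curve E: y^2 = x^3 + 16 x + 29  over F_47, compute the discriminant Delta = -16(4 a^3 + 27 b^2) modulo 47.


4 a^3 + 27 b^2 = 4*16^3 + 27*29^2 = 16384 + 22707 = 39091
Delta = -16 * (39091) = -625456
Delta mod 47 = 20

Delta = 20 (mod 47)


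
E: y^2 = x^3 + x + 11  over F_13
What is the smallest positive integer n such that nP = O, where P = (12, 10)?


Compute successive multiples of P until we hit O:
  1P = (12, 10)
  2P = (1, 0)
  3P = (12, 3)
  4P = O

ord(P) = 4


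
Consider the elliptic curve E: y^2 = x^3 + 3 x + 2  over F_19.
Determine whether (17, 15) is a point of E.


Check whether y^2 = x^3 + 3 x + 2 (mod 19) for (x, y) = (17, 15).
LHS: y^2 = 15^2 mod 19 = 16
RHS: x^3 + 3 x + 2 = 17^3 + 3*17 + 2 mod 19 = 7
LHS != RHS

No, not on the curve


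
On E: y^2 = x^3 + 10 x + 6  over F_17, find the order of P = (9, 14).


Compute successive multiples of P until we hit O:
  1P = (9, 14)
  2P = (1, 0)
  3P = (9, 3)
  4P = O

ord(P) = 4


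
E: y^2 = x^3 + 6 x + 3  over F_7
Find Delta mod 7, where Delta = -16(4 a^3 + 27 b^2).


4 a^3 + 27 b^2 = 4*6^3 + 27*3^2 = 864 + 243 = 1107
Delta = -16 * (1107) = -17712
Delta mod 7 = 5

Delta = 5 (mod 7)


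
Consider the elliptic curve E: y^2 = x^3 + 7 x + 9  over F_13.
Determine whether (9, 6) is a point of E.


Check whether y^2 = x^3 + 7 x + 9 (mod 13) for (x, y) = (9, 6).
LHS: y^2 = 6^2 mod 13 = 10
RHS: x^3 + 7 x + 9 = 9^3 + 7*9 + 9 mod 13 = 8
LHS != RHS

No, not on the curve


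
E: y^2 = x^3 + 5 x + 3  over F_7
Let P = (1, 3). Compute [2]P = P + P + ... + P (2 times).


k = 2 = 10_2 (binary, LSB first: 01)
Double-and-add from P = (1, 3):
  bit 0 = 0: acc unchanged = O
  bit 1 = 1: acc = O + (6, 2) = (6, 2)

2P = (6, 2)


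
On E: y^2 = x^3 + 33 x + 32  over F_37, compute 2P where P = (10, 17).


Doubling: s = (3 x1^2 + a) / (2 y1)
s = (3*10^2 + 33) / (2*17) mod 37 = 0
x3 = s^2 - 2 x1 mod 37 = 0^2 - 2*10 = 17
y3 = s (x1 - x3) - y1 mod 37 = 0 * (10 - 17) - 17 = 20

2P = (17, 20)


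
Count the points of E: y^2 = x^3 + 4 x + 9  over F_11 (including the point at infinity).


For each x in F_11, count y with y^2 = x^3 + 4 x + 9 mod 11:
  x = 0: RHS = 9, y in [3, 8]  -> 2 point(s)
  x = 1: RHS = 3, y in [5, 6]  -> 2 point(s)
  x = 2: RHS = 3, y in [5, 6]  -> 2 point(s)
  x = 3: RHS = 4, y in [2, 9]  -> 2 point(s)
  x = 4: RHS = 1, y in [1, 10]  -> 2 point(s)
  x = 5: RHS = 0, y in [0]  -> 1 point(s)
  x = 8: RHS = 3, y in [5, 6]  -> 2 point(s)
  x = 9: RHS = 4, y in [2, 9]  -> 2 point(s)
  x = 10: RHS = 4, y in [2, 9]  -> 2 point(s)
Affine points: 17. Add the point at infinity: total = 18.

#E(F_11) = 18


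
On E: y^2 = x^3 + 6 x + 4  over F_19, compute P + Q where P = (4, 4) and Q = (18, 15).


P != Q, so use the chord formula.
s = (y2 - y1) / (x2 - x1) = (11) / (14) mod 19 = 13
x3 = s^2 - x1 - x2 mod 19 = 13^2 - 4 - 18 = 14
y3 = s (x1 - x3) - y1 mod 19 = 13 * (4 - 14) - 4 = 18

P + Q = (14, 18)


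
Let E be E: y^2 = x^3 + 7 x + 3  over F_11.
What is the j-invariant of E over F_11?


Delta = -16(4 a^3 + 27 b^2) mod 11 = 10
-1728 * (4 a)^3 = -1728 * (4*7)^3 mod 11 = 4
j = 4 * 10^(-1) mod 11 = 7

j = 7 (mod 11)


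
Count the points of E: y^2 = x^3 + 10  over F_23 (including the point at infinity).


For each x in F_23, count y with y^2 = x^3 + 0 x + 10 mod 23:
  x = 2: RHS = 18, y in [8, 15]  -> 2 point(s)
  x = 7: RHS = 8, y in [10, 13]  -> 2 point(s)
  x = 8: RHS = 16, y in [4, 19]  -> 2 point(s)
  x = 9: RHS = 3, y in [7, 16]  -> 2 point(s)
  x = 12: RHS = 13, y in [6, 17]  -> 2 point(s)
  x = 15: RHS = 4, y in [2, 21]  -> 2 point(s)
  x = 16: RHS = 12, y in [9, 14]  -> 2 point(s)
  x = 17: RHS = 1, y in [1, 22]  -> 2 point(s)
  x = 18: RHS = 0, y in [0]  -> 1 point(s)
  x = 20: RHS = 6, y in [11, 12]  -> 2 point(s)
  x = 21: RHS = 2, y in [5, 18]  -> 2 point(s)
  x = 22: RHS = 9, y in [3, 20]  -> 2 point(s)
Affine points: 23. Add the point at infinity: total = 24.

#E(F_23) = 24


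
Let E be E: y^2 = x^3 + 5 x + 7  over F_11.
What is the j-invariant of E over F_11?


Delta = -16(4 a^3 + 27 b^2) mod 11 = 4
-1728 * (4 a)^3 = -1728 * (4*5)^3 mod 11 = 8
j = 8 * 4^(-1) mod 11 = 2

j = 2 (mod 11)


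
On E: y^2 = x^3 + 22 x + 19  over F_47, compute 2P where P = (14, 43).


Doubling: s = (3 x1^2 + a) / (2 y1)
s = (3*14^2 + 22) / (2*43) mod 47 = 6
x3 = s^2 - 2 x1 mod 47 = 6^2 - 2*14 = 8
y3 = s (x1 - x3) - y1 mod 47 = 6 * (14 - 8) - 43 = 40

2P = (8, 40)


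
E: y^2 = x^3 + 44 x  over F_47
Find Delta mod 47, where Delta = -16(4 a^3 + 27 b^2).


4 a^3 + 27 b^2 = 4*44^3 + 27*0^2 = 340736 + 0 = 340736
Delta = -16 * (340736) = -5451776
Delta mod 47 = 36

Delta = 36 (mod 47)


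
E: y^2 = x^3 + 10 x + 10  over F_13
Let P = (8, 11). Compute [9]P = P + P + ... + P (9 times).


k = 9 = 1001_2 (binary, LSB first: 1001)
Double-and-add from P = (8, 11):
  bit 0 = 1: acc = O + (8, 11) = (8, 11)
  bit 1 = 0: acc unchanged = (8, 11)
  bit 2 = 0: acc unchanged = (8, 11)
  bit 3 = 1: acc = (8, 11) + (6, 0) = (0, 7)

9P = (0, 7)


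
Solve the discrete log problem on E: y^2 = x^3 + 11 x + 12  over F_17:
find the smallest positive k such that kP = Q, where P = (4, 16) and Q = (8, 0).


Enumerate multiples of P until we hit Q = (8, 0):
  1P = (4, 16)
  2P = (8, 0)
Match found at i = 2.

k = 2


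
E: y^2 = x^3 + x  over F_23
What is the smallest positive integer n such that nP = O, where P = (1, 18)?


Compute successive multiples of P until we hit O:
  1P = (1, 18)
  2P = (0, 0)
  3P = (1, 5)
  4P = O

ord(P) = 4


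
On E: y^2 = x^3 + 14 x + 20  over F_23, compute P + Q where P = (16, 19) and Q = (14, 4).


P != Q, so use the chord formula.
s = (y2 - y1) / (x2 - x1) = (8) / (21) mod 23 = 19
x3 = s^2 - x1 - x2 mod 23 = 19^2 - 16 - 14 = 9
y3 = s (x1 - x3) - y1 mod 23 = 19 * (16 - 9) - 19 = 22

P + Q = (9, 22)


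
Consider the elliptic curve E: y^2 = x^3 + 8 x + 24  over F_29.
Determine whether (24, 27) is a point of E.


Check whether y^2 = x^3 + 8 x + 24 (mod 29) for (x, y) = (24, 27).
LHS: y^2 = 27^2 mod 29 = 4
RHS: x^3 + 8 x + 24 = 24^3 + 8*24 + 24 mod 29 = 4
LHS = RHS

Yes, on the curve


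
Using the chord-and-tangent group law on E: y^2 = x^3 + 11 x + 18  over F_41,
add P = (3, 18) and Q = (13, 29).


P != Q, so use the chord formula.
s = (y2 - y1) / (x2 - x1) = (11) / (10) mod 41 = 38
x3 = s^2 - x1 - x2 mod 41 = 38^2 - 3 - 13 = 34
y3 = s (x1 - x3) - y1 mod 41 = 38 * (3 - 34) - 18 = 34

P + Q = (34, 34)


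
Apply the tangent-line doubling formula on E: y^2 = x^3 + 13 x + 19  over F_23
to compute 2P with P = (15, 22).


Doubling: s = (3 x1^2 + a) / (2 y1)
s = (3*15^2 + 13) / (2*22) mod 23 = 1
x3 = s^2 - 2 x1 mod 23 = 1^2 - 2*15 = 17
y3 = s (x1 - x3) - y1 mod 23 = 1 * (15 - 17) - 22 = 22

2P = (17, 22)


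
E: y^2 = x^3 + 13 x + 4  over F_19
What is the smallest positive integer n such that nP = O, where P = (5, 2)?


Compute successive multiples of P until we hit O:
  1P = (5, 2)
  2P = (18, 16)
  3P = (12, 8)
  4P = (7, 18)
  5P = (14, 2)
  6P = (0, 17)
  7P = (4, 14)
  8P = (2, 0)
  ... (continuing to 16P)
  16P = O

ord(P) = 16


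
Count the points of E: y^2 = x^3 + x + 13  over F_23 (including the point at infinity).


For each x in F_23, count y with y^2 = x^3 + 1 x + 13 mod 23:
  x = 0: RHS = 13, y in [6, 17]  -> 2 point(s)
  x = 2: RHS = 0, y in [0]  -> 1 point(s)
  x = 4: RHS = 12, y in [9, 14]  -> 2 point(s)
  x = 7: RHS = 18, y in [8, 15]  -> 2 point(s)
  x = 8: RHS = 4, y in [2, 21]  -> 2 point(s)
  x = 16: RHS = 8, y in [10, 13]  -> 2 point(s)
  x = 20: RHS = 6, y in [11, 12]  -> 2 point(s)
  x = 21: RHS = 3, y in [7, 16]  -> 2 point(s)
Affine points: 15. Add the point at infinity: total = 16.

#E(F_23) = 16


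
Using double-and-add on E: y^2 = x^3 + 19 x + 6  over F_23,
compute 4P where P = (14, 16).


k = 4 = 100_2 (binary, LSB first: 001)
Double-and-add from P = (14, 16):
  bit 0 = 0: acc unchanged = O
  bit 1 = 0: acc unchanged = O
  bit 2 = 1: acc = O + (14, 7) = (14, 7)

4P = (14, 7)


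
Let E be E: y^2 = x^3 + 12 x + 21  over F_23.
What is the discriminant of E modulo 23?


4 a^3 + 27 b^2 = 4*12^3 + 27*21^2 = 6912 + 11907 = 18819
Delta = -16 * (18819) = -301104
Delta mod 23 = 12

Delta = 12 (mod 23)


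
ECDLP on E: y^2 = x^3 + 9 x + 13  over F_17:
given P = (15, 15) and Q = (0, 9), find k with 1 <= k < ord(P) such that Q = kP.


Enumerate multiples of P until we hit Q = (0, 9):
  1P = (15, 15)
  2P = (5, 9)
  3P = (13, 10)
  4P = (8, 11)
  5P = (3, 4)
  6P = (12, 9)
  7P = (11, 10)
  8P = (0, 8)
  9P = (10, 10)
  10P = (10, 7)
  11P = (0, 9)
Match found at i = 11.

k = 11


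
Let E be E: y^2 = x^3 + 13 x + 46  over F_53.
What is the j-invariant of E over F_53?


Delta = -16(4 a^3 + 27 b^2) mod 53 = 33
-1728 * (4 a)^3 = -1728 * (4*13)^3 mod 53 = 32
j = 32 * 33^(-1) mod 53 = 9

j = 9 (mod 53)


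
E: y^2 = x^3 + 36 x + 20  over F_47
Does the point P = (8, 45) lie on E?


Check whether y^2 = x^3 + 36 x + 20 (mod 47) for (x, y) = (8, 45).
LHS: y^2 = 45^2 mod 47 = 4
RHS: x^3 + 36 x + 20 = 8^3 + 36*8 + 20 mod 47 = 21
LHS != RHS

No, not on the curve


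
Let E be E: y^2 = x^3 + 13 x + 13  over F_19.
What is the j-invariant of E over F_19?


Delta = -16(4 a^3 + 27 b^2) mod 19 = 1
-1728 * (4 a)^3 = -1728 * (4*13)^3 mod 19 = 8
j = 8 * 1^(-1) mod 19 = 8

j = 8 (mod 19)


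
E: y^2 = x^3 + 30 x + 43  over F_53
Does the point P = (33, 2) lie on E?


Check whether y^2 = x^3 + 30 x + 43 (mod 53) for (x, y) = (33, 2).
LHS: y^2 = 2^2 mod 53 = 4
RHS: x^3 + 30 x + 43 = 33^3 + 30*33 + 43 mod 53 = 29
LHS != RHS

No, not on the curve


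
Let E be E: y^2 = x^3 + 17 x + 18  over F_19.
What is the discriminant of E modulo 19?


4 a^3 + 27 b^2 = 4*17^3 + 27*18^2 = 19652 + 8748 = 28400
Delta = -16 * (28400) = -454400
Delta mod 19 = 4

Delta = 4 (mod 19)


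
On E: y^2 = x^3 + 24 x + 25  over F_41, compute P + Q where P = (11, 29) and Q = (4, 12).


P != Q, so use the chord formula.
s = (y2 - y1) / (x2 - x1) = (24) / (34) mod 41 = 20
x3 = s^2 - x1 - x2 mod 41 = 20^2 - 11 - 4 = 16
y3 = s (x1 - x3) - y1 mod 41 = 20 * (11 - 16) - 29 = 35

P + Q = (16, 35)


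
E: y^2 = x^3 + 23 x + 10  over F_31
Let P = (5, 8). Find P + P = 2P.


Doubling: s = (3 x1^2 + a) / (2 y1)
s = (3*5^2 + 23) / (2*8) mod 31 = 10
x3 = s^2 - 2 x1 mod 31 = 10^2 - 2*5 = 28
y3 = s (x1 - x3) - y1 mod 31 = 10 * (5 - 28) - 8 = 10

2P = (28, 10)


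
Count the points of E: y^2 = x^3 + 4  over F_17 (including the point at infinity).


For each x in F_17, count y with y^2 = x^3 + 0 x + 4 mod 17:
  x = 0: RHS = 4, y in [2, 15]  -> 2 point(s)
  x = 4: RHS = 0, y in [0]  -> 1 point(s)
  x = 6: RHS = 16, y in [4, 13]  -> 2 point(s)
  x = 9: RHS = 2, y in [6, 11]  -> 2 point(s)
  x = 10: RHS = 1, y in [1, 16]  -> 2 point(s)
  x = 11: RHS = 9, y in [3, 14]  -> 2 point(s)
  x = 12: RHS = 15, y in [7, 10]  -> 2 point(s)
  x = 13: RHS = 8, y in [5, 12]  -> 2 point(s)
  x = 15: RHS = 13, y in [8, 9]  -> 2 point(s)
Affine points: 17. Add the point at infinity: total = 18.

#E(F_17) = 18


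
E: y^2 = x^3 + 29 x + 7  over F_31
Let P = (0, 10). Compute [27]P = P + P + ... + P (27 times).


k = 27 = 11011_2 (binary, LSB first: 11011)
Double-and-add from P = (0, 10):
  bit 0 = 1: acc = O + (0, 10) = (0, 10)
  bit 1 = 1: acc = (0, 10) + (9, 25) = (11, 13)
  bit 2 = 0: acc unchanged = (11, 13)
  bit 3 = 1: acc = (11, 13) + (22, 3) = (6, 5)
  bit 4 = 1: acc = (6, 5) + (3, 11) = (26, 4)

27P = (26, 4)


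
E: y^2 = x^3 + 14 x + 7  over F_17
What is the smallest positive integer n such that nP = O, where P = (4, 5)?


Compute successive multiples of P until we hit O:
  1P = (4, 5)
  2P = (8, 11)
  3P = (3, 5)
  4P = (10, 12)
  5P = (2, 3)
  6P = (12, 4)
  7P = (5, 10)
  8P = (16, 3)
  ... (continuing to 21P)
  21P = O

ord(P) = 21


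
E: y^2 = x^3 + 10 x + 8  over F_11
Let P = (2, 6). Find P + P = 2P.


Doubling: s = (3 x1^2 + a) / (2 y1)
s = (3*2^2 + 10) / (2*6) mod 11 = 0
x3 = s^2 - 2 x1 mod 11 = 0^2 - 2*2 = 7
y3 = s (x1 - x3) - y1 mod 11 = 0 * (2 - 7) - 6 = 5

2P = (7, 5)


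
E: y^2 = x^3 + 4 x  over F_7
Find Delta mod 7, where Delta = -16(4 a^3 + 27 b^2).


4 a^3 + 27 b^2 = 4*4^3 + 27*0^2 = 256 + 0 = 256
Delta = -16 * (256) = -4096
Delta mod 7 = 6

Delta = 6 (mod 7)


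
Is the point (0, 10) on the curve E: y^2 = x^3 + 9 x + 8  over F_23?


Check whether y^2 = x^3 + 9 x + 8 (mod 23) for (x, y) = (0, 10).
LHS: y^2 = 10^2 mod 23 = 8
RHS: x^3 + 9 x + 8 = 0^3 + 9*0 + 8 mod 23 = 8
LHS = RHS

Yes, on the curve


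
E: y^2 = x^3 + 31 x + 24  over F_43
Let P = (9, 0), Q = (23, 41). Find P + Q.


P != Q, so use the chord formula.
s = (y2 - y1) / (x2 - x1) = (41) / (14) mod 43 = 6
x3 = s^2 - x1 - x2 mod 43 = 6^2 - 9 - 23 = 4
y3 = s (x1 - x3) - y1 mod 43 = 6 * (9 - 4) - 0 = 30

P + Q = (4, 30)


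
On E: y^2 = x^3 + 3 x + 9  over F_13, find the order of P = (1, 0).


Compute successive multiples of P until we hit O:
  1P = (1, 0)
  2P = O

ord(P) = 2


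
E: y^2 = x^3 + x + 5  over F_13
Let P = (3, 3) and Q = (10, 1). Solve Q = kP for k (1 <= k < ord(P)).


Enumerate multiples of P until we hit Q = (10, 1):
  1P = (3, 3)
  2P = (10, 12)
  3P = (12, 4)
  4P = (7, 11)
  5P = (7, 2)
  6P = (12, 9)
  7P = (10, 1)
Match found at i = 7.

k = 7


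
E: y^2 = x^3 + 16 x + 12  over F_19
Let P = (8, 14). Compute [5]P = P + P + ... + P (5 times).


k = 5 = 101_2 (binary, LSB first: 101)
Double-and-add from P = (8, 14):
  bit 0 = 1: acc = O + (8, 14) = (8, 14)
  bit 1 = 0: acc unchanged = (8, 14)
  bit 2 = 1: acc = (8, 14) + (3, 7) = (13, 17)

5P = (13, 17)


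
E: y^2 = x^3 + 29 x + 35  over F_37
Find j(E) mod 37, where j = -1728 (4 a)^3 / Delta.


Delta = -16(4 a^3 + 27 b^2) mod 37 = 34
-1728 * (4 a)^3 = -1728 * (4*29)^3 mod 37 = 6
j = 6 * 34^(-1) mod 37 = 35

j = 35 (mod 37)


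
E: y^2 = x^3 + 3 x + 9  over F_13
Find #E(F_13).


For each x in F_13, count y with y^2 = x^3 + 3 x + 9 mod 13:
  x = 0: RHS = 9, y in [3, 10]  -> 2 point(s)
  x = 1: RHS = 0, y in [0]  -> 1 point(s)
  x = 2: RHS = 10, y in [6, 7]  -> 2 point(s)
  x = 6: RHS = 9, y in [3, 10]  -> 2 point(s)
  x = 7: RHS = 9, y in [3, 10]  -> 2 point(s)
  x = 8: RHS = 12, y in [5, 8]  -> 2 point(s)
  x = 10: RHS = 12, y in [5, 8]  -> 2 point(s)
Affine points: 13. Add the point at infinity: total = 14.

#E(F_13) = 14


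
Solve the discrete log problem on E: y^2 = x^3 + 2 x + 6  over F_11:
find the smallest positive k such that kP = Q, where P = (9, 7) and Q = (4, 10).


Enumerate multiples of P until we hit Q = (4, 10):
  1P = (9, 7)
  2P = (5, 8)
  3P = (6, 6)
  4P = (1, 3)
  5P = (4, 1)
  6P = (10, 5)
  7P = (7, 0)
  8P = (10, 6)
  9P = (4, 10)
Match found at i = 9.

k = 9


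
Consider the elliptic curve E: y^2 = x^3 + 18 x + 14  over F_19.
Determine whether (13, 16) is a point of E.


Check whether y^2 = x^3 + 18 x + 14 (mod 19) for (x, y) = (13, 16).
LHS: y^2 = 16^2 mod 19 = 9
RHS: x^3 + 18 x + 14 = 13^3 + 18*13 + 14 mod 19 = 13
LHS != RHS

No, not on the curve


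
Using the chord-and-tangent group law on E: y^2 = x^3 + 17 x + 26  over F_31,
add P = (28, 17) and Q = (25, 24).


P != Q, so use the chord formula.
s = (y2 - y1) / (x2 - x1) = (7) / (28) mod 31 = 8
x3 = s^2 - x1 - x2 mod 31 = 8^2 - 28 - 25 = 11
y3 = s (x1 - x3) - y1 mod 31 = 8 * (28 - 11) - 17 = 26

P + Q = (11, 26)


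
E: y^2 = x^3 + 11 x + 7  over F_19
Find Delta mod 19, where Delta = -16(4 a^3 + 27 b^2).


4 a^3 + 27 b^2 = 4*11^3 + 27*7^2 = 5324 + 1323 = 6647
Delta = -16 * (6647) = -106352
Delta mod 19 = 10

Delta = 10 (mod 19)


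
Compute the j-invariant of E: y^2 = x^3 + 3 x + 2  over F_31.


Delta = -16(4 a^3 + 27 b^2) mod 31 = 16
-1728 * (4 a)^3 = -1728 * (4*3)^3 mod 31 = 29
j = 29 * 16^(-1) mod 31 = 27

j = 27 (mod 31)


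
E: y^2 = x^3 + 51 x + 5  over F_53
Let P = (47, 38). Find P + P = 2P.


Doubling: s = (3 x1^2 + a) / (2 y1)
s = (3*47^2 + 51) / (2*38) mod 53 = 0
x3 = s^2 - 2 x1 mod 53 = 0^2 - 2*47 = 12
y3 = s (x1 - x3) - y1 mod 53 = 0 * (47 - 12) - 38 = 15

2P = (12, 15)


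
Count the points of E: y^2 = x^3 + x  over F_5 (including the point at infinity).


For each x in F_5, count y with y^2 = x^3 + 1 x + 0 mod 5:
  x = 0: RHS = 0, y in [0]  -> 1 point(s)
  x = 2: RHS = 0, y in [0]  -> 1 point(s)
  x = 3: RHS = 0, y in [0]  -> 1 point(s)
Affine points: 3. Add the point at infinity: total = 4.

#E(F_5) = 4


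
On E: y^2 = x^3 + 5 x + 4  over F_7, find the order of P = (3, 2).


Compute successive multiples of P until we hit O:
  1P = (3, 2)
  2P = (2, 6)
  3P = (4, 2)
  4P = (0, 5)
  5P = (5, 0)
  6P = (0, 2)
  7P = (4, 5)
  8P = (2, 1)
  ... (continuing to 10P)
  10P = O

ord(P) = 10


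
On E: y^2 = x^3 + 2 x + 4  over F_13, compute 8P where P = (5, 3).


k = 8 = 1000_2 (binary, LSB first: 0001)
Double-and-add from P = (5, 3):
  bit 0 = 0: acc unchanged = O
  bit 1 = 0: acc unchanged = O
  bit 2 = 0: acc unchanged = O
  bit 3 = 1: acc = O + (12, 1) = (12, 1)

8P = (12, 1)


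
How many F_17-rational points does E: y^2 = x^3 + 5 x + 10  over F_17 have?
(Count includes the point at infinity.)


For each x in F_17, count y with y^2 = x^3 + 5 x + 10 mod 17:
  x = 1: RHS = 16, y in [4, 13]  -> 2 point(s)
  x = 3: RHS = 1, y in [1, 16]  -> 2 point(s)
  x = 4: RHS = 9, y in [3, 14]  -> 2 point(s)
  x = 6: RHS = 1, y in [1, 16]  -> 2 point(s)
  x = 8: RHS = 1, y in [1, 16]  -> 2 point(s)
  x = 9: RHS = 2, y in [6, 11]  -> 2 point(s)
  x = 11: RHS = 2, y in [6, 11]  -> 2 point(s)
  x = 12: RHS = 13, y in [8, 9]  -> 2 point(s)
  x = 14: RHS = 2, y in [6, 11]  -> 2 point(s)
  x = 15: RHS = 9, y in [3, 14]  -> 2 point(s)
  x = 16: RHS = 4, y in [2, 15]  -> 2 point(s)
Affine points: 22. Add the point at infinity: total = 23.

#E(F_17) = 23
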